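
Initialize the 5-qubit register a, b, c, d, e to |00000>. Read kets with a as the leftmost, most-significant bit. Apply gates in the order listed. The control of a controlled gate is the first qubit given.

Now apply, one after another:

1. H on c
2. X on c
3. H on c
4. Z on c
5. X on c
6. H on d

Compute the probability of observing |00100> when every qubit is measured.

Outcome |00100> occurs with probability 1/2. Key observation: the block from step 1 through step 4 cancels to the identity and can be dropped.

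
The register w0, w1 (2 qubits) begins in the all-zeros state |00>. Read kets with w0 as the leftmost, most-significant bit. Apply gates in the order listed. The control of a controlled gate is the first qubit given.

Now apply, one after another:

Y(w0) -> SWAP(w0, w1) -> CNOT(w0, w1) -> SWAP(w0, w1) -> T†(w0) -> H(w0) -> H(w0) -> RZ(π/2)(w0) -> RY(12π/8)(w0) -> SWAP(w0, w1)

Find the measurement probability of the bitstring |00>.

The probability of measuring |00> is 1/2.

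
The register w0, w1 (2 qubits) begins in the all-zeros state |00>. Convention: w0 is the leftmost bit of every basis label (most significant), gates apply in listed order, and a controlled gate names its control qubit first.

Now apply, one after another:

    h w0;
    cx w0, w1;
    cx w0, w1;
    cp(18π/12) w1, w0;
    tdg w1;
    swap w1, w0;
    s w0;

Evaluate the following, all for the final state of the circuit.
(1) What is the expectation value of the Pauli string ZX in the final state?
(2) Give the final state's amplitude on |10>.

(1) The expectation value of ZX is 1. Key observation: gates 2-3 undo each other exactly, leaving only the rest of the circuit to track.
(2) |10> carries amplitude 0 in the final state.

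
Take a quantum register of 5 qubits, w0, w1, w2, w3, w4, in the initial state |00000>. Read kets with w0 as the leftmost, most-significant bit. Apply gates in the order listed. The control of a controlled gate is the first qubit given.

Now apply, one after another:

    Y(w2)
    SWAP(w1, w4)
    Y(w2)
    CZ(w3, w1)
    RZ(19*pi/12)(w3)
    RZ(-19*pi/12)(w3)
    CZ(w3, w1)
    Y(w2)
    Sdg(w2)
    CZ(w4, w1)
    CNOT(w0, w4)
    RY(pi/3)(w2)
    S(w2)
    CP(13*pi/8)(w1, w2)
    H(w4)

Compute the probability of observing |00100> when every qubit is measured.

Outcome |00100> occurs with probability 3/8. Key observation: steps 3-8 multiply out to the identity, so the circuit reduces to the remaining gates.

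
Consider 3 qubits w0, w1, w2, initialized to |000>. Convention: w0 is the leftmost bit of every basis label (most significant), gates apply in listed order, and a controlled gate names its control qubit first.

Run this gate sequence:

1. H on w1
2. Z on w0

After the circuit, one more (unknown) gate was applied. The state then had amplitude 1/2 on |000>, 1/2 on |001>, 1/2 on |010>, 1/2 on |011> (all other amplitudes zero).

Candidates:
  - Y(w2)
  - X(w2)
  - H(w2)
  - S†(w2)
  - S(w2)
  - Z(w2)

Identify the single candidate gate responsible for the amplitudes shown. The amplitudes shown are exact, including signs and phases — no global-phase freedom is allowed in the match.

The applied gate was H(w2).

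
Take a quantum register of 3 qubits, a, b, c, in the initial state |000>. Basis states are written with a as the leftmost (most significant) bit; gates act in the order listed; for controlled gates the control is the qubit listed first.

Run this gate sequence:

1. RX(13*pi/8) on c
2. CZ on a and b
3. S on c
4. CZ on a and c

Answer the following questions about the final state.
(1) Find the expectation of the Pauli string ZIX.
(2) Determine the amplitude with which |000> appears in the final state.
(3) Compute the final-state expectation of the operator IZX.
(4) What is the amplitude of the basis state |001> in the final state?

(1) In the final state, ZIX has expectation -sqrt(sqrt(2) + 2)/2.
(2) |000> carries amplitude -cos(3*pi/16) in the final state.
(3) The observable IZX averages to -sqrt(sqrt(2) + 2)/2.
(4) The amplitude on |001> is sin(3*pi/16).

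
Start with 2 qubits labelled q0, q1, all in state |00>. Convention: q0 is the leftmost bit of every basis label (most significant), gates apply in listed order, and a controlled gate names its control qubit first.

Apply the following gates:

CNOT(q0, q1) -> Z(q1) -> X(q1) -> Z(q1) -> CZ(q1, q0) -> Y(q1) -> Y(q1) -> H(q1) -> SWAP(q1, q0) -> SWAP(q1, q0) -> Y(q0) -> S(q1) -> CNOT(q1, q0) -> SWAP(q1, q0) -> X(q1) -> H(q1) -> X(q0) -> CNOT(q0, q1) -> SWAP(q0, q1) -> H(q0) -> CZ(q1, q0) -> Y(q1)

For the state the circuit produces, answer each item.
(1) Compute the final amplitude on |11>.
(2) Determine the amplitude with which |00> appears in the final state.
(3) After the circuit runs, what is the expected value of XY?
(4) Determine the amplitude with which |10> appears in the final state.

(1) The final state's coefficient on |11> equals -sqrt(2)*I/2.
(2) |00> carries amplitude -sqrt(2)/2 in the final state.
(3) In the final state, XY has expectation 1.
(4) |10> carries amplitude 0 in the final state.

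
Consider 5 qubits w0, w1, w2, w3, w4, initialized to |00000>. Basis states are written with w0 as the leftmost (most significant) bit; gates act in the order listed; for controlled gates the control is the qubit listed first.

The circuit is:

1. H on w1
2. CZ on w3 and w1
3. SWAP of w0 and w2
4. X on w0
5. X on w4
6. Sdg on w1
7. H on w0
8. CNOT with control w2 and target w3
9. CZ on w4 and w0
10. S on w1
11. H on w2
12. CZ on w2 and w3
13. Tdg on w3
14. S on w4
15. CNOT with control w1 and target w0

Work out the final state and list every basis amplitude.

After the circuit, the state carries amplitude sqrt(2)*I/4 on |00001>, sqrt(2)*I/4 on |00101>, sqrt(2)*I/4 on |01001>, sqrt(2)*I/4 on |01101>, sqrt(2)*I/4 on |10001>, sqrt(2)*I/4 on |10101>, sqrt(2)*I/4 on |11001>, sqrt(2)*I/4 on |11101>, and 0 on every other basis state.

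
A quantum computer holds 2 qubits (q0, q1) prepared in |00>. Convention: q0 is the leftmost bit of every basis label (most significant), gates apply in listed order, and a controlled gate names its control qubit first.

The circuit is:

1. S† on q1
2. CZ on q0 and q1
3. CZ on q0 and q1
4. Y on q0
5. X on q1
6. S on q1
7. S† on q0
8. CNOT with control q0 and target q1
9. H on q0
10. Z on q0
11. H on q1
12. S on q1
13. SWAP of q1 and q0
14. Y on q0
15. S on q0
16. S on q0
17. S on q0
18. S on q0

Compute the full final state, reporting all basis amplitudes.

The resulting statevector has amplitude I/2 on |00>, I/2 on |01>, -1/2 on |10>, -1/2 on |11>. Key observation: steps 15-18 multiply out to the identity, so the circuit reduces to the remaining gates.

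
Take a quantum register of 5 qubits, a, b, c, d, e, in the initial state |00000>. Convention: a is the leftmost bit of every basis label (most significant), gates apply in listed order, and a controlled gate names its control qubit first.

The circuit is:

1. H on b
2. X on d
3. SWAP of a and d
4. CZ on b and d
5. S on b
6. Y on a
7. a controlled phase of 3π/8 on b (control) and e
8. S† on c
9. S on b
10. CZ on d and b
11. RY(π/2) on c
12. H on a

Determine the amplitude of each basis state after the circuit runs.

The final amplitudes are -sqrt(2)*I/4 on |00000>, -sqrt(2)*I/4 on |00100>, sqrt(2)*I/4 on |01000>, sqrt(2)*I/4 on |01100>, -sqrt(2)*I/4 on |10000>, -sqrt(2)*I/4 on |10100>, sqrt(2)*I/4 on |11000>, sqrt(2)*I/4 on |11100>, and 0 on every other basis state.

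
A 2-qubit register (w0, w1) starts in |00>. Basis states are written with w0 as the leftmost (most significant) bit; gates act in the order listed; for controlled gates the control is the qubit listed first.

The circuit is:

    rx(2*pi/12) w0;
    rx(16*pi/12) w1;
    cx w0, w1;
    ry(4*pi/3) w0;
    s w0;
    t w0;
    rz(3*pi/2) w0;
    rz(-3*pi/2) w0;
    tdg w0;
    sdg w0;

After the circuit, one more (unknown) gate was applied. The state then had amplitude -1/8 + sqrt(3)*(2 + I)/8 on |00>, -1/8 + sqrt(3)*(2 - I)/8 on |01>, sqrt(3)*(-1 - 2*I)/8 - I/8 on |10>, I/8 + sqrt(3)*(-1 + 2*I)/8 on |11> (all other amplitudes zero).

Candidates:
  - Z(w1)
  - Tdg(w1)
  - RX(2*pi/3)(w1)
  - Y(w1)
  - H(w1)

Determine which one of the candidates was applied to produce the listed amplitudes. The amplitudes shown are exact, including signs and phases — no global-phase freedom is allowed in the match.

The unique candidate consistent with the amplitudes is H(w1). Key observation: gates 5-10 undo each other exactly, leaving only the rest of the circuit to track.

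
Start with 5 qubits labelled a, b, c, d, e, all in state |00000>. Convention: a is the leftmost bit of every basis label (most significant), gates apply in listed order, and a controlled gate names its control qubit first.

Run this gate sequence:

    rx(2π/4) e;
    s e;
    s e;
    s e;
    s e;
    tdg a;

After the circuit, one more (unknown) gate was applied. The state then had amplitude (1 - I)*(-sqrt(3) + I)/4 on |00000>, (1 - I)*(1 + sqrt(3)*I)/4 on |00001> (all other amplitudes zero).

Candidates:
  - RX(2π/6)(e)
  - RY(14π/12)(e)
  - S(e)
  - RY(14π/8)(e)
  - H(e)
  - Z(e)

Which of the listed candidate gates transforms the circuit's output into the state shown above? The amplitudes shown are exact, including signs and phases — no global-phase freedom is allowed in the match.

The applied gate was RY(14π/12)(e). Key observation: steps 2-5 multiply out to the identity, so the circuit reduces to the remaining gates.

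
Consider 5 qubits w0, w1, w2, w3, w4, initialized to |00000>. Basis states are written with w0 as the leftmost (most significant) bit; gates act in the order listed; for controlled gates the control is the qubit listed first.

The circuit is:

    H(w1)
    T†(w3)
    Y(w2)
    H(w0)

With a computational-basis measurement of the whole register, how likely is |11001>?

Outcome |11001> occurs with probability 0.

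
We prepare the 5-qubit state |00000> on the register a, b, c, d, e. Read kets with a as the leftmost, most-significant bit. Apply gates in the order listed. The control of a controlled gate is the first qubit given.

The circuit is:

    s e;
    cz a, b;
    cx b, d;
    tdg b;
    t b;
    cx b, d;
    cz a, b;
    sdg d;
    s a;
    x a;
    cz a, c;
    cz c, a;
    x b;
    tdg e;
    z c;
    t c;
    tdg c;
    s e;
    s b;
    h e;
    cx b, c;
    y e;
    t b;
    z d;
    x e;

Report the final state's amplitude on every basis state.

The final amplitudes are -sqrt(2)*exp(I*pi/4)/2 on |11100>, sqrt(2)*exp(I*pi/4)/2 on |11101>, and 0 on every other basis state.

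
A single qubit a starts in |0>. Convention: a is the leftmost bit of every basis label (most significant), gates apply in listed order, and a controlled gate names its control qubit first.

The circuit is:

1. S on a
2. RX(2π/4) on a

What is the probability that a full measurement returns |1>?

Outcome |1> occurs with probability 1/2.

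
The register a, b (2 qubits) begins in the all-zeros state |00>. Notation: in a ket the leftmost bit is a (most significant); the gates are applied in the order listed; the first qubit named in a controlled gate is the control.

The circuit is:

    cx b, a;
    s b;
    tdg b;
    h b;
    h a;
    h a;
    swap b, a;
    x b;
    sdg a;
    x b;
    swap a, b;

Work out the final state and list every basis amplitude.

The resulting statevector has amplitude sqrt(2)/2 on |00>, -sqrt(2)*I/2 on |01>, 0 on |10>, 0 on |11>.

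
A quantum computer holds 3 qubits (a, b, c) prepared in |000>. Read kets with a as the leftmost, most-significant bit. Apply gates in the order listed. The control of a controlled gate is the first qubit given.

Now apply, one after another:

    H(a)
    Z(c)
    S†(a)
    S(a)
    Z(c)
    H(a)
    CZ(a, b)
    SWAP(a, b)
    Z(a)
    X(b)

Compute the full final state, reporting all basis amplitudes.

The resulting statevector has amplitude 1 on |010>, and 0 on every other basis state. Key observation: gates 1-6 undo each other exactly, leaving only the rest of the circuit to track.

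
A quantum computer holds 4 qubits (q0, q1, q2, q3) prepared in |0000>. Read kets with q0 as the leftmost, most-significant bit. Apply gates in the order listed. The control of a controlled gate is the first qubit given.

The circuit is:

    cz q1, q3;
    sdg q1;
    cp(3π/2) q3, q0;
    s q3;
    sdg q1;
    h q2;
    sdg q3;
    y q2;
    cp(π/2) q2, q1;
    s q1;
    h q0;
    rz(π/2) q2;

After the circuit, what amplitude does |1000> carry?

|1000> carries amplitude -exp(I*pi/4)/2 in the final state.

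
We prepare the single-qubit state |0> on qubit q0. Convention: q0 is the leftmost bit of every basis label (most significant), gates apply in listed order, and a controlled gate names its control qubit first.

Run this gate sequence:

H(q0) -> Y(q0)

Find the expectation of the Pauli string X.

The observable X averages to -1.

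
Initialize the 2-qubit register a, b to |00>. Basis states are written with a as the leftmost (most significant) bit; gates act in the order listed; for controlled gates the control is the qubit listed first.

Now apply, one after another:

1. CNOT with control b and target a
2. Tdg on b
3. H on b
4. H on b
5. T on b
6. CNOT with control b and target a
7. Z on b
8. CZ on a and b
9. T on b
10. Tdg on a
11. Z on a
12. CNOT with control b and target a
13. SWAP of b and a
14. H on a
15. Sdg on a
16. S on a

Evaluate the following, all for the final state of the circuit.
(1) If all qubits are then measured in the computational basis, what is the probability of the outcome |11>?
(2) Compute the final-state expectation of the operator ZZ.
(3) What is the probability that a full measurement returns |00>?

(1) Outcome |11> occurs with probability 0. Key observation: gates 1-6 undo each other exactly, leaving only the rest of the circuit to track.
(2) In the final state, ZZ has expectation 0.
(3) A full measurement returns |00> with probability 1/2.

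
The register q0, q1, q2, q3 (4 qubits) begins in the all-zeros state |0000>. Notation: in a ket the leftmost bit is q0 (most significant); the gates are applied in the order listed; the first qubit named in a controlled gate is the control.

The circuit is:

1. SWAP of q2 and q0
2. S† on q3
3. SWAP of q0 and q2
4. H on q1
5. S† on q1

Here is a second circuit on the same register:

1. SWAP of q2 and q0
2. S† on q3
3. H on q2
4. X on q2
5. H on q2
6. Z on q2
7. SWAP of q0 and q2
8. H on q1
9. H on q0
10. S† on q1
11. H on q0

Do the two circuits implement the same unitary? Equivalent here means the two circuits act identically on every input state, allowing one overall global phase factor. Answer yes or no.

Yes — the two circuits implement the same unitary up to a global phase.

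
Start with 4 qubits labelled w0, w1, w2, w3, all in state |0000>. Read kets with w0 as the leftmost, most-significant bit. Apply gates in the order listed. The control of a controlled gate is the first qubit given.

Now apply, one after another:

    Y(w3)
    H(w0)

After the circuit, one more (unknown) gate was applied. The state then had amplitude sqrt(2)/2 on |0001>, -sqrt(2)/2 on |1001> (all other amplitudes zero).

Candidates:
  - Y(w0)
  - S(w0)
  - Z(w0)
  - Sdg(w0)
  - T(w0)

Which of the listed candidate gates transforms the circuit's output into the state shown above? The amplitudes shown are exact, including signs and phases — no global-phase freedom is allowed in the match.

The applied gate was Y(w0).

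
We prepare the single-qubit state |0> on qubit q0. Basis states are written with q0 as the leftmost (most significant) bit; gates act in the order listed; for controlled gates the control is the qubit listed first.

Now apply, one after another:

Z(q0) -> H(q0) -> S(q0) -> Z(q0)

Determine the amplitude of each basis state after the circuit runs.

After the circuit, the state carries amplitude sqrt(2)/2 on |0>, -sqrt(2)*I/2 on |1>.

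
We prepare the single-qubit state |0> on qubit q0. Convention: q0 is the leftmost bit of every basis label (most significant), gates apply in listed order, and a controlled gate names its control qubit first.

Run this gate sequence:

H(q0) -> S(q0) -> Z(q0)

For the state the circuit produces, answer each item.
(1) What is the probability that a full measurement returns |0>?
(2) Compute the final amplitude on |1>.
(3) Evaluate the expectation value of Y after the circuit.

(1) A full measurement returns |0> with probability 1/2.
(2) |1> carries amplitude -sqrt(2)*I/2 in the final state.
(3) The observable Y averages to -1.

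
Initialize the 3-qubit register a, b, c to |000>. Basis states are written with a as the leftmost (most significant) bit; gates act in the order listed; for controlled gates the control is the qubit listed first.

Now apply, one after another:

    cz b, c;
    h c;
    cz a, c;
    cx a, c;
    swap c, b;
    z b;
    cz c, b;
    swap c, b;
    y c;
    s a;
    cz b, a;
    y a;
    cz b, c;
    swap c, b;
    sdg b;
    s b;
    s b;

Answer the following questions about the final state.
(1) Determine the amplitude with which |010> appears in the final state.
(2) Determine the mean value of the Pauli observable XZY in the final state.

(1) The amplitude on |010> is 0.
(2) The expectation value of XZY is 0.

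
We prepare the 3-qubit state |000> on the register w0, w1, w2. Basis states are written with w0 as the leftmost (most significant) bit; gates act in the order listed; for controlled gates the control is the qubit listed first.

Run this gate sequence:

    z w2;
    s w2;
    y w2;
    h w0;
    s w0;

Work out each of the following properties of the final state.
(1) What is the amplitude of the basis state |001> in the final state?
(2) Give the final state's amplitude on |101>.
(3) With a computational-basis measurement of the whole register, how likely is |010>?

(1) |001> carries amplitude sqrt(2)*I/2 in the final state.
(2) |101> carries amplitude -sqrt(2)/2 in the final state.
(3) The probability of measuring |010> is 0.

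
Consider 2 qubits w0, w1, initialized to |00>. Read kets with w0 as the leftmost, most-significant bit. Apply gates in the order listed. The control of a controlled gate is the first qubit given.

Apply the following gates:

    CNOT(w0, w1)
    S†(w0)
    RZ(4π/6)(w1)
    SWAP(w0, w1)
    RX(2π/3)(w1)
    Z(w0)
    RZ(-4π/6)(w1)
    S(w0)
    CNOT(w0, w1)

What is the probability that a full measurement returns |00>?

A full measurement returns |00> with probability 1/4.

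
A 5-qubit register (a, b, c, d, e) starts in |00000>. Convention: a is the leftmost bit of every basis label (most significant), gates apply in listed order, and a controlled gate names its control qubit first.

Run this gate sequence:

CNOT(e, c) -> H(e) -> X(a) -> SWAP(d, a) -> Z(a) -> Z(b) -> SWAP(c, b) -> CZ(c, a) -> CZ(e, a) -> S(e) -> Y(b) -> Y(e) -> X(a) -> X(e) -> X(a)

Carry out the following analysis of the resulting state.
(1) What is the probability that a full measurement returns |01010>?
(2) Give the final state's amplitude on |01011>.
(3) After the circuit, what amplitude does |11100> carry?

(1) Outcome |01010> occurs with probability 1/2.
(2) The amplitude on |01011> is sqrt(2)*I/2.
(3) The amplitude on |11100> is 0.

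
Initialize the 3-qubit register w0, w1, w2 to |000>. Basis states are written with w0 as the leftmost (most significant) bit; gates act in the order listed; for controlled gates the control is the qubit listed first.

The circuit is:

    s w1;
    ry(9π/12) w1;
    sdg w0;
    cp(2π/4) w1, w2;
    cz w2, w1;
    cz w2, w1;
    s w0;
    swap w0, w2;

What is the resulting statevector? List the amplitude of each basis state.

The resulting statevector has amplitude sqrt(2 - sqrt(2))/2 on |000>, sqrt(sqrt(2) + 2)/2 on |010>, and 0 on every other basis state. Key observation: the block from step 5 through step 6 cancels to the identity and can be dropped.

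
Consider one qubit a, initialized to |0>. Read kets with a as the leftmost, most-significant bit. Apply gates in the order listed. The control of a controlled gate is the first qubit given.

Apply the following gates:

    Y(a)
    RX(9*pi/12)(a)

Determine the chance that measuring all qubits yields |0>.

A full measurement returns |0> with probability sqrt(2)/4 + 1/2.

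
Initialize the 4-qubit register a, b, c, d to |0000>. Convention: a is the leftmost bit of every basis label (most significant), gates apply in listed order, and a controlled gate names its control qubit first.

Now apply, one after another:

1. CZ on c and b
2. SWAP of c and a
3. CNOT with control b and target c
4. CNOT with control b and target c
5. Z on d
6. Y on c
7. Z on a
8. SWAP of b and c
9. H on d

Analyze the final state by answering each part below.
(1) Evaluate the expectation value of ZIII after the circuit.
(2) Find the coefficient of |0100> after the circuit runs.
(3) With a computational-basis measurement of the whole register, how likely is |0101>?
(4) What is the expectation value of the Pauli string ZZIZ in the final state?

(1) In the final state, ZIII has expectation 1. Key observation: gates 3-4 undo each other exactly, leaving only the rest of the circuit to track.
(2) |0100> carries amplitude sqrt(2)*I/2 in the final state.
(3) A full measurement returns |0101> with probability 1/2.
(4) The expectation value of ZZIZ is 0.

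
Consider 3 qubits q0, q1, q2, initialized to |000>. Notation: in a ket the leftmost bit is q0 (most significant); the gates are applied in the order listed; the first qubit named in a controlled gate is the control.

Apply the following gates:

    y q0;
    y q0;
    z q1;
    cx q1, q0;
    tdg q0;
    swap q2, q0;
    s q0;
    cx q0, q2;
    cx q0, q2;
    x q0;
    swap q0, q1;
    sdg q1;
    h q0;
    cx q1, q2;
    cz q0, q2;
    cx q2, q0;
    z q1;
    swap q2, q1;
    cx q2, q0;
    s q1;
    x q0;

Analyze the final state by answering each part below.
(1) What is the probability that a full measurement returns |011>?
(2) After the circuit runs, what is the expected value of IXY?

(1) The probability of measuring |011> is 1/2. Key observation: gates 8-9 undo each other exactly, leaving only the rest of the circuit to track.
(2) The observable IXY averages to 0.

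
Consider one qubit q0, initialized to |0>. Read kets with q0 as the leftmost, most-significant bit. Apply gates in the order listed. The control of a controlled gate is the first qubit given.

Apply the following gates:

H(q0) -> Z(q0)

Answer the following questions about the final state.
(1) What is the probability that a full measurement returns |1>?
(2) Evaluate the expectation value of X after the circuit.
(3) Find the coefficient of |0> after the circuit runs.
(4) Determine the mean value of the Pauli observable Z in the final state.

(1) A full measurement returns |1> with probability 1/2.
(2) The observable X averages to -1.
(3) |0> carries amplitude sqrt(2)/2 in the final state.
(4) In the final state, Z has expectation 0.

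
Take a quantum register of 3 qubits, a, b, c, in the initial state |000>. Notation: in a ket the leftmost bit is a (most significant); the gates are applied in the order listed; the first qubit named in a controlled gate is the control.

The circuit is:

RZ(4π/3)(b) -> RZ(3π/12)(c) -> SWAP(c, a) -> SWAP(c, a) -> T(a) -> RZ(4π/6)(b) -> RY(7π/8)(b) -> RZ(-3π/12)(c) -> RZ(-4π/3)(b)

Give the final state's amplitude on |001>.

The amplitude on |001> is 0.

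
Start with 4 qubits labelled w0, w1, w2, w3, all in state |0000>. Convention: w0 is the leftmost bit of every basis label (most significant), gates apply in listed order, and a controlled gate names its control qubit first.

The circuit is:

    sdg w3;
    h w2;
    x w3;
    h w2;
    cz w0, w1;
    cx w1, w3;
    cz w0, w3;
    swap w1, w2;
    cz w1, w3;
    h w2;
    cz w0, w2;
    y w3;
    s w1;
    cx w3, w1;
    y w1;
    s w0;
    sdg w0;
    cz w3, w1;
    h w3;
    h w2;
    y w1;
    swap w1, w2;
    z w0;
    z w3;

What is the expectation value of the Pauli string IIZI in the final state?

The expectation value of IIZI is 1. Key observation: steps 16-17 multiply out to the identity, so the circuit reduces to the remaining gates.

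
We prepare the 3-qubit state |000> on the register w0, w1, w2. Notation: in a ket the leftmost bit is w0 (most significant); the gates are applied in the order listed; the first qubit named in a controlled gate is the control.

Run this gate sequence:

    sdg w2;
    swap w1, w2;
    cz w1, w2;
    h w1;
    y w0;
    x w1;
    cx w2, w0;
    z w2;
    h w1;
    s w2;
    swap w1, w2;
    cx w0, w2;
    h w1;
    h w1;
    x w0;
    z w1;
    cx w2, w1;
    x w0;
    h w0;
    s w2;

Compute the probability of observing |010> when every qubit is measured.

A full measurement returns |010> with probability 0.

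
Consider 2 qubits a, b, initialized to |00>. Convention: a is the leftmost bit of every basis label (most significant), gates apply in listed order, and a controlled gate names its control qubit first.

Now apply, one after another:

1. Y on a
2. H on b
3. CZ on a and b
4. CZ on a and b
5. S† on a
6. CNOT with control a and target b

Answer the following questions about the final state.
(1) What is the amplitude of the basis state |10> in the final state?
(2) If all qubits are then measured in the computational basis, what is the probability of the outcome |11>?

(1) The final state's coefficient on |10> equals sqrt(2)/2. Key observation: the block from step 3 through step 4 cancels to the identity and can be dropped.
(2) Outcome |11> occurs with probability 1/2.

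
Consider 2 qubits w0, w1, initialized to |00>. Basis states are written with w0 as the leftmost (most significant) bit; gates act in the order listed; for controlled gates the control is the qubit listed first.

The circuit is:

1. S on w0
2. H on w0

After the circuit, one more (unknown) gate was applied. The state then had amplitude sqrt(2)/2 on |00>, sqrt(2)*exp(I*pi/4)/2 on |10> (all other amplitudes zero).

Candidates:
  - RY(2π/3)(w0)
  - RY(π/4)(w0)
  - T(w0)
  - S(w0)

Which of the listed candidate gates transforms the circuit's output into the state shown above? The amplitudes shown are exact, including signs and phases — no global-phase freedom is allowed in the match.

The unique candidate consistent with the amplitudes is T(w0).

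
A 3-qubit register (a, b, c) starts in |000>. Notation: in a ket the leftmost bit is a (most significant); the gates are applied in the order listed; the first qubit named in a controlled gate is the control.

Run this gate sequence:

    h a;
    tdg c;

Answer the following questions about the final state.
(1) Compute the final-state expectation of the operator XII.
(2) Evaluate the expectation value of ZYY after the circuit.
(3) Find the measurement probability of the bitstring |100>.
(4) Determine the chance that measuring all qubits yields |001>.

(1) The expectation value of XII is 1.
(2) The expectation value of ZYY is 0.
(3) Outcome |100> occurs with probability 1/2.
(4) A full measurement returns |001> with probability 0.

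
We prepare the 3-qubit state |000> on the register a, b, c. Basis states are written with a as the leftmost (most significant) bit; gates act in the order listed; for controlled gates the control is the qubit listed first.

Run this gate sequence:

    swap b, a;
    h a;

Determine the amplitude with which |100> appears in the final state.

|100> carries amplitude sqrt(2)/2 in the final state.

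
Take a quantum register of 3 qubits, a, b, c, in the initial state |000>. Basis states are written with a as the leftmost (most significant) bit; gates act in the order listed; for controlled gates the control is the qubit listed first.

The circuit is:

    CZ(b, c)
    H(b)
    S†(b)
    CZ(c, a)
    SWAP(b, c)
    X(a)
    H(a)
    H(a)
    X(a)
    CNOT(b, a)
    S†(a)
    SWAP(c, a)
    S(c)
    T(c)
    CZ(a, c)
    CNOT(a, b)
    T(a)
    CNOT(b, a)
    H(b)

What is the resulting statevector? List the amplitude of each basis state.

After the circuit, the state carries amplitude 1/2 - exp(3*I*pi/4)/2 on |000>, 1/2 + exp(3*I*pi/4)/2 on |010>, and 0 on every other basis state. Key observation: gates 6-9 undo each other exactly, leaving only the rest of the circuit to track.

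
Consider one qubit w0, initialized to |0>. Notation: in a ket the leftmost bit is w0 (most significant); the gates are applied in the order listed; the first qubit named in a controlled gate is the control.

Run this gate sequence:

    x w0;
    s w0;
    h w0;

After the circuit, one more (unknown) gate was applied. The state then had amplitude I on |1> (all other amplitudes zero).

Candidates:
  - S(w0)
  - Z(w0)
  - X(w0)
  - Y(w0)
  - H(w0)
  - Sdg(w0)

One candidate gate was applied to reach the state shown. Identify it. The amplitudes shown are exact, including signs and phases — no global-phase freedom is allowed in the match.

It was H(w0) that produced the state shown.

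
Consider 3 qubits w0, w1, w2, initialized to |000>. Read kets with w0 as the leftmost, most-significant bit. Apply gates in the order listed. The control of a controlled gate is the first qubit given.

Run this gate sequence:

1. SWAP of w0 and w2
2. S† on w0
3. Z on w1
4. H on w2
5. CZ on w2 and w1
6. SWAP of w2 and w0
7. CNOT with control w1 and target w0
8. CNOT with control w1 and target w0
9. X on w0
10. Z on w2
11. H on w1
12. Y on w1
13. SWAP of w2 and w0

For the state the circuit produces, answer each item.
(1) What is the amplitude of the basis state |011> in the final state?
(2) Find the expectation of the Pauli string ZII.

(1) The final state's coefficient on |011> equals I/2.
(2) The observable ZII averages to 1.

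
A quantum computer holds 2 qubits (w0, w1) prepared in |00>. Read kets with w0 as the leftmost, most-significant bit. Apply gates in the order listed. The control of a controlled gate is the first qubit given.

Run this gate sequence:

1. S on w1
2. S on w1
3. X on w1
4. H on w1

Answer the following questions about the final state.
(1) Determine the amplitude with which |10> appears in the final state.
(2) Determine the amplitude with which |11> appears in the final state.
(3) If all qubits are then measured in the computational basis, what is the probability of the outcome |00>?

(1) The amplitude on |10> is 0.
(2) The amplitude on |11> is 0.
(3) A full measurement returns |00> with probability 1/2.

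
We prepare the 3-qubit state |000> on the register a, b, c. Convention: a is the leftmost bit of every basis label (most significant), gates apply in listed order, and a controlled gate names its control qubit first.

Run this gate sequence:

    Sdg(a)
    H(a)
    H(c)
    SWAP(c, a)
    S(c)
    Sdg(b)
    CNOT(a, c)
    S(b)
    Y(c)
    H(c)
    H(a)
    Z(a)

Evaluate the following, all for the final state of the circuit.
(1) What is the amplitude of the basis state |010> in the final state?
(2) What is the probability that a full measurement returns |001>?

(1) The amplitude on |010> is 0.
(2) Outcome |001> occurs with probability 1/2.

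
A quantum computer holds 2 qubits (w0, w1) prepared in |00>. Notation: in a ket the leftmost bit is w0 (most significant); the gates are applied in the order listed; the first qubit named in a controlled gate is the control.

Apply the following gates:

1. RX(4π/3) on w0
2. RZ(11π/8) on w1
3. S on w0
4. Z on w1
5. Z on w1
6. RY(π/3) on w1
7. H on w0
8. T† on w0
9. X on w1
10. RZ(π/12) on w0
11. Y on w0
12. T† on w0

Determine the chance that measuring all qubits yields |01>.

Outcome |01> occurs with probability 3*sqrt(3)/16 + 3/8.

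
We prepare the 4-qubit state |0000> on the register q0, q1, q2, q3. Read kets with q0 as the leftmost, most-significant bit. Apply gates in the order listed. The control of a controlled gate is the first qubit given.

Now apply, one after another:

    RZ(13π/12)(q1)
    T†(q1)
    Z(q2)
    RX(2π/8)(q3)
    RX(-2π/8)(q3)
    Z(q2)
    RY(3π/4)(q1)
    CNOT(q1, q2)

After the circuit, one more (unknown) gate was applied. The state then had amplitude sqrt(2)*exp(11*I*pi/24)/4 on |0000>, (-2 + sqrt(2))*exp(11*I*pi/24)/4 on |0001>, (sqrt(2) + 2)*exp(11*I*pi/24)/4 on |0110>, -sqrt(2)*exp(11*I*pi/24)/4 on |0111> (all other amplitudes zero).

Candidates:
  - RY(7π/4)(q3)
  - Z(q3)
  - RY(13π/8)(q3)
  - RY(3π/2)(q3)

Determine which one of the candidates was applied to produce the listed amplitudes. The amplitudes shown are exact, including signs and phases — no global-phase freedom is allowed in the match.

It was RY(7π/4)(q3) that produced the state shown. Key observation: gates 3-6 undo each other exactly, leaving only the rest of the circuit to track.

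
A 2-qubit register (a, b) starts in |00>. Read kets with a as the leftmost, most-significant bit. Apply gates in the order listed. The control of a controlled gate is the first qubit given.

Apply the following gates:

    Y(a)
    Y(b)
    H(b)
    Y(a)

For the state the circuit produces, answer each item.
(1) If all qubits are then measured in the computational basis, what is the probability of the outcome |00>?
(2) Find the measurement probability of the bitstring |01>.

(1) A full measurement returns |00> with probability 1/2.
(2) Outcome |01> occurs with probability 1/2.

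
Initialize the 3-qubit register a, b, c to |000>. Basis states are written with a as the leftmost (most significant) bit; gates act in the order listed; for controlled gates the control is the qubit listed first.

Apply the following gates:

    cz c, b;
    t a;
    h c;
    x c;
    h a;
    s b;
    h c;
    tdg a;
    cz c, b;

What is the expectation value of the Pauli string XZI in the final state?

The observable XZI averages to sqrt(2)/2.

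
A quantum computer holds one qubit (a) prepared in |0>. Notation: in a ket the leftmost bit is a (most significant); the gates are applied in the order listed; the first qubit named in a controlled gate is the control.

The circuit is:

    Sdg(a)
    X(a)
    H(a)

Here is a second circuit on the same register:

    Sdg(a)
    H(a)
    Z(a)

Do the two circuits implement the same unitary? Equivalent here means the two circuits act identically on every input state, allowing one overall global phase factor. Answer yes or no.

Yes, they are equivalent — the unitaries differ by at most a global phase.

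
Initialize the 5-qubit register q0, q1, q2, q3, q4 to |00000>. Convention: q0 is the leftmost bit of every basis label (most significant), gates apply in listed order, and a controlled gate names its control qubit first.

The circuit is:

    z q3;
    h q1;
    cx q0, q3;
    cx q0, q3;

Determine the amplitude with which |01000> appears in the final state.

|01000> carries amplitude sqrt(2)/2 in the final state. Key observation: the block from step 3 through step 4 cancels to the identity and can be dropped.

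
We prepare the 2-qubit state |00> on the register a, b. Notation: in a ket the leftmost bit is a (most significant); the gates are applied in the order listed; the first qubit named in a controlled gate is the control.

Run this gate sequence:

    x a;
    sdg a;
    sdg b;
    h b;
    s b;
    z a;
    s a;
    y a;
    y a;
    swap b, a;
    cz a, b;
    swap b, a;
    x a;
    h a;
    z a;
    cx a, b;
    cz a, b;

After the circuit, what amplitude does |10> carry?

The final state's coefficient on |10> equals -I/2.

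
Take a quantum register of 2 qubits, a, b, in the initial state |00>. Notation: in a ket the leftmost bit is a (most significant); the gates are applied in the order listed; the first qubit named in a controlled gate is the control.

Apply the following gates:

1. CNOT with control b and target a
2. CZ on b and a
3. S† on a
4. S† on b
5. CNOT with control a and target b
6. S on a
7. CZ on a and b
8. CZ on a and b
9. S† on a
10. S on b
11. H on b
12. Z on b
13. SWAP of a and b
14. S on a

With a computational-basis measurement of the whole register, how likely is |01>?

The probability of measuring |01> is 0. Key observation: the block from step 6 through step 9 cancels to the identity and can be dropped.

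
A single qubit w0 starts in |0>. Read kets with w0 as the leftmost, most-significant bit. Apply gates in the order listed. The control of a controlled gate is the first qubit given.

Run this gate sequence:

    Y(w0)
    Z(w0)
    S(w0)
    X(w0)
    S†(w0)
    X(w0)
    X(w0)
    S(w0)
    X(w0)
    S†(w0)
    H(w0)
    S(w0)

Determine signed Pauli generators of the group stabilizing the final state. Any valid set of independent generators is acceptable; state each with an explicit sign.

The final state is stabilized by the group generated by -Y; other independent generating sets are equally valid. Key observation: the block from step 3 through step 10 cancels to the identity and can be dropped.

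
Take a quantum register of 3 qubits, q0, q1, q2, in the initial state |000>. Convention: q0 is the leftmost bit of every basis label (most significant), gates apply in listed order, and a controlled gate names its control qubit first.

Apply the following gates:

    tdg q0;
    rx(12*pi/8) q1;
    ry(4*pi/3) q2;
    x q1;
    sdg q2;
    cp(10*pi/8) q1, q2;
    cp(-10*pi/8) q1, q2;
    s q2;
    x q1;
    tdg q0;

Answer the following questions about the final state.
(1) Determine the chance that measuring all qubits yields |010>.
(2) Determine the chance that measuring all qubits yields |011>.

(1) Outcome |010> occurs with probability 1/8. Key observation: gates 4-9 undo each other exactly, leaving only the rest of the circuit to track.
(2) A full measurement returns |011> with probability 3/8.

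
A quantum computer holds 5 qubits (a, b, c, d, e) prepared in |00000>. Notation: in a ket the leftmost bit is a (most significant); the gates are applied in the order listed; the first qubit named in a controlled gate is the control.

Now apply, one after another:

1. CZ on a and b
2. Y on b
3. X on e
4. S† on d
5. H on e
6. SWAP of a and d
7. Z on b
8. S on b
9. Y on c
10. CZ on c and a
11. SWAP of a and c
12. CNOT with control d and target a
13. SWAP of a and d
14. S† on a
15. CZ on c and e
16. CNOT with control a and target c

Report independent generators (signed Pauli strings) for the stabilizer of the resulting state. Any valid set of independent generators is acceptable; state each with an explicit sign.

The stabilizer group can be generated by -IIIIX, +ZIIII, -IZIII, +IIZII, -IIIZI, among other valid generating sets.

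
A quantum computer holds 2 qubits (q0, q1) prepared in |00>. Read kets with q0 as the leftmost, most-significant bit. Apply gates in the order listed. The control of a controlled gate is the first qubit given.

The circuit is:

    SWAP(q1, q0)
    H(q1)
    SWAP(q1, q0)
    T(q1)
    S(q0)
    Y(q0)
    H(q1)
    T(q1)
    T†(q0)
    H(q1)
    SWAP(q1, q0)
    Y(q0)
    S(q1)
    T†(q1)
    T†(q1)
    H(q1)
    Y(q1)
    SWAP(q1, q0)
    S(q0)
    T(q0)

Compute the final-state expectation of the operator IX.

The observable IX averages to 0.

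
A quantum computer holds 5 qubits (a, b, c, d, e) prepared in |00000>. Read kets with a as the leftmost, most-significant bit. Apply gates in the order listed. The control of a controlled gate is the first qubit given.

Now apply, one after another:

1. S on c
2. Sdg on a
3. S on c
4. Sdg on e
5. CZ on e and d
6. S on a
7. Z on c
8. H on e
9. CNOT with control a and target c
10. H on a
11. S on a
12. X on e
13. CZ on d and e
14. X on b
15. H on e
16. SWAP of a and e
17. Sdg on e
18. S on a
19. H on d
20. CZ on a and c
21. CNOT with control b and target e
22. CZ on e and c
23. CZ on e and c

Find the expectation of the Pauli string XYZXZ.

In the final state, XYZXZ has expectation 0. Key observation: the block from step 22 through step 23 cancels to the identity and can be dropped.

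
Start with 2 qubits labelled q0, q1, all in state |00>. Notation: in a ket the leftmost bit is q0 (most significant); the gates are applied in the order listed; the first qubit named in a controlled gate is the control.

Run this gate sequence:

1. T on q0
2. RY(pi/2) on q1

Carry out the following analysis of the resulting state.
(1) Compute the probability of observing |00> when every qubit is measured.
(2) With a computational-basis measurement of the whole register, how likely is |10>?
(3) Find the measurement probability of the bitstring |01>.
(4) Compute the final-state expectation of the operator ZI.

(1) Outcome |00> occurs with probability 1/2.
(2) A full measurement returns |10> with probability 0.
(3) A full measurement returns |01> with probability 1/2.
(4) In the final state, ZI has expectation 1.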